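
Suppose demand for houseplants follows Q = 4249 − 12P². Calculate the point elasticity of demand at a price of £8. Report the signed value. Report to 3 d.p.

At P = 8, Q = 3481.
dQ/dP = −24P = -192.
ε = (dQ/dP)(P/Q) = (-192)(8/3481).
|ε| < 1, so demand is inelastic at this price.

-0.441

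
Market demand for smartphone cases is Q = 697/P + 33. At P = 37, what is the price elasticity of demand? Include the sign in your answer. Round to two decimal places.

-0.36

At P = 37, Q = 51.838.
dQ/dP = −697/P² = -0.509.
ε = (dQ/dP)(P/Q) = (-0.509)(37/51.838).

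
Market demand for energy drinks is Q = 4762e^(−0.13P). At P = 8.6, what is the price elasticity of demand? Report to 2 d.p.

-1.12

At P = 8.6, Q = 1556.855.
dQ/dP = −0.13·4762e^(−0.13P) = −0.13Q = -202.391.
ε = (dQ/dP)(P/Q) = (-202.391)(8.6/1556.855).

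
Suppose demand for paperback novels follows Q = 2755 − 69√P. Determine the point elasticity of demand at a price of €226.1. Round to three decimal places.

-0.302

At P = 226.1, Q = 1717.473.
dQ/dP = −69/(2√P) = -2.294.
ε = (dQ/dP)(P/Q) = (-2.294)(226.1/1717.473).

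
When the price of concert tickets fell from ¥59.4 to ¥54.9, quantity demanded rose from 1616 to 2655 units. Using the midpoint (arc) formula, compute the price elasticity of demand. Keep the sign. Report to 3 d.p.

ΔQ = 2655 − 1616 = 1039; ΔP = 54.9 − 59.4 = -4.5.
Midpoints: P̄ = 57.15, Q̄ = 2135.5.
ε = (ΔQ/ΔP)(P̄/Q̄) = (1039/-4.5)(57.15/2135.5).

-6.179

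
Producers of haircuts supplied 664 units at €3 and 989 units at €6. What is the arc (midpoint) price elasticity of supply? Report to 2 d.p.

0.59

ΔQ = 989 − 664 = 325; ΔP = 6 − 3 = 3.
Midpoints: P̄ = 4.50, Q̄ = 826.5.
ε_s = (ΔQ/ΔP)(P̄/Q̄) = (325/3)(4.50/826.5).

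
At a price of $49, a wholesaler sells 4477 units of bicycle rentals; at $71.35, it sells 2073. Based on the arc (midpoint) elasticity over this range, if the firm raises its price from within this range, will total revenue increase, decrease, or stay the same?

Arc ε = (-2404/22.35)(60.17/3275.0) ≈ -1.976.
|ε| = 1.98 > 1, so demand is elastic. A price rise therefore reduces total revenue.

decrease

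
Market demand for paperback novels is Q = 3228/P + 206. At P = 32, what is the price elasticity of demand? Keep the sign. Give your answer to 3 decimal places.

-0.329

At P = 32, Q = 306.875.
dQ/dP = −3228/P² = -3.152.
ε = (dQ/dP)(P/Q) = (-3.152)(32/306.875).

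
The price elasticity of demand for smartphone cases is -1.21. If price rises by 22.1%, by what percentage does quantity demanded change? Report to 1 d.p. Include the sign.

%ΔQ ≈ ε × %ΔP = (-1.21)(22.1%) = -26.74%.

-26.7%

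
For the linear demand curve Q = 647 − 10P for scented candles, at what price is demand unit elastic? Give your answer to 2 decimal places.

32.35

For linear demand Q = a − bP, ε = −bP/(a − bP). |ε| = 1 when bP = a − bP, i.e. P = a/(2b).
P = 647/(2·10) = 647/20 = 32.3500.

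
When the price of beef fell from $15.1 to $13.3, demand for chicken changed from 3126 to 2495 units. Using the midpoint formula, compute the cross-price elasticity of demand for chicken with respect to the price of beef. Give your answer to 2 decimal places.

ΔQ_x = 2495 − 3126 = -631; ΔP_y = 13.3 − 15.1 = -1.8.
Midpoints: P̄_y = 14.20, Q̄_x = 2810.5.
ε_xy = (ΔQ_x/ΔP_y)(P̄_y/Q̄_x) = (-631/-1.8)(14.20/2810.5).
ε_xy > 0, so the goods are substitutes.

1.77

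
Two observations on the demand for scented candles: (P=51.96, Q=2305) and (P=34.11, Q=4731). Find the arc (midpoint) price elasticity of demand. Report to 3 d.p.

-1.663

ΔQ = 4731 − 2305 = 2426; ΔP = 34.11 − 51.96 = -17.85.
Midpoints: P̄ = 43.03, Q̄ = 3518.0.
ε = (ΔQ/ΔP)(P̄/Q̄) = (2426/-17.85)(43.03/3518.0).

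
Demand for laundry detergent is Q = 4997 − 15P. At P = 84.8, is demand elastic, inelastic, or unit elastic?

Q = 3725, dQ/dP = -15.
ε = (dQ/dP)(P/Q) ≈ -0.341.
|ε| = 0.34 < 1.

inelastic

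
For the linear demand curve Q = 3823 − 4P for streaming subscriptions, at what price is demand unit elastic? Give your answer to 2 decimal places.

For linear demand Q = a − bP, ε = −bP/(a − bP). |ε| = 1 when bP = a − bP, i.e. P = a/(2b).
P = 3823/(2·4) = 3823/8 = 477.8750.

477.88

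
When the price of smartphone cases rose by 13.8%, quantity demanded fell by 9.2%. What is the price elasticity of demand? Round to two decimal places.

-0.67

ε = %ΔQ / %ΔP = (-9.2)/(13.8) = -0.667.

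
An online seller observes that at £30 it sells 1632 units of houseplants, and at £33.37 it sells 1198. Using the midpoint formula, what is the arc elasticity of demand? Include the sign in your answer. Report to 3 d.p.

ΔQ = 1198 − 1632 = -434; ΔP = 33.37 − 30 = 3.37.
Midpoints: P̄ = 31.68, Q̄ = 1415.0.
ε = (ΔQ/ΔP)(P̄/Q̄) = (-434/3.37)(31.68/1415.0).

-2.884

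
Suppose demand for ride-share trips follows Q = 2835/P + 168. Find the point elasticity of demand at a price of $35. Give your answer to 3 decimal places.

-0.325

At P = 35, Q = 249.
dQ/dP = −2835/P² = -2.314.
ε = (dQ/dP)(P/Q) = (-2.314)(35/249).
|ε| < 1, so demand is inelastic at this price.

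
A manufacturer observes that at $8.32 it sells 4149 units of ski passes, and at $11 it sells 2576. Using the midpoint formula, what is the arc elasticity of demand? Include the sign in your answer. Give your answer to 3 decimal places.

ΔQ = 2576 − 4149 = -1573; ΔP = 11 − 8.32 = 2.68.
Midpoints: P̄ = 9.66, Q̄ = 3362.5.
ε = (ΔQ/ΔP)(P̄/Q̄) = (-1573/2.68)(9.66/3362.5).

-1.686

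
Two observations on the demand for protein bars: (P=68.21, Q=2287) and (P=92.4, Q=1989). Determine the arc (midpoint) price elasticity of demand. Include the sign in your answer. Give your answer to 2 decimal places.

ΔQ = 1989 − 2287 = -298; ΔP = 92.4 − 68.21 = 24.19.
Midpoints: P̄ = 80.31, Q̄ = 2138.0.
ε = (ΔQ/ΔP)(P̄/Q̄) = (-298/24.19)(80.31/2138.0).

-0.46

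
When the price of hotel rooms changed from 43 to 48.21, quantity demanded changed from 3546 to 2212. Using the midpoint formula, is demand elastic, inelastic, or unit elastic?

elastic

Arc ε ≈ -4.056.
|ε| = 4.06 > 1.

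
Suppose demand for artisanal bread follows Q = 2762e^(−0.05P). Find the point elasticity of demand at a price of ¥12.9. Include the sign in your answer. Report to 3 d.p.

At P = 12.9, Q = 1449.118.
dQ/dP = −0.05·2762e^(−0.05P) = −0.05Q = -72.456.
ε = (dQ/dP)(P/Q) = (-72.456)(12.9/1449.118).

-0.645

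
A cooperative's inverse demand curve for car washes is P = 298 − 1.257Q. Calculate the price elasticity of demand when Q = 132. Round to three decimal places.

-0.796

At Q = 132, P = 298 − 1.257(132) = 132.08.
dP/dQ = −1.257, so dQ/dP = 1/(−1.257) = -0.796.
ε = (dQ/dP)(P/Q) = (-0.796)(132.08/132).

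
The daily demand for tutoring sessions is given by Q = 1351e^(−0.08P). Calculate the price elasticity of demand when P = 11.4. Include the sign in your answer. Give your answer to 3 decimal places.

At P = 11.4, Q = 542.724.
dQ/dP = −0.08·1351e^(−0.08P) = −0.08Q = -43.418.
ε = (dQ/dP)(P/Q) = (-43.418)(11.4/542.724).

-0.912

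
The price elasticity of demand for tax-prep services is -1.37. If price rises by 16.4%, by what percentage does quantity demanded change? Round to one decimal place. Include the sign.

%ΔQ ≈ ε × %ΔP = (-1.37)(16.4%) = -22.47%.

-22.5%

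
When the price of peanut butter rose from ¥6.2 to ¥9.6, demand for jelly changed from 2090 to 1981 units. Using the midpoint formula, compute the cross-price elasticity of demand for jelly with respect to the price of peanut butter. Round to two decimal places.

-0.12

ΔQ_x = 1981 − 2090 = -109; ΔP_y = 9.6 − 6.2 = 3.4.
Midpoints: P̄_y = 7.90, Q̄_x = 2035.5.
ε_xy = (ΔQ_x/ΔP_y)(P̄_y/Q̄_x) = (-109/3.4)(7.90/2035.5).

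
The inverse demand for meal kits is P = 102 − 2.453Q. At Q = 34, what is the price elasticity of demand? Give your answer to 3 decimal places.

-0.223

At Q = 34, P = 102 − 2.453(34) = 18.60.
dP/dQ = −2.453, so dQ/dP = 1/(−2.453) = -0.408.
ε = (dQ/dP)(P/Q) = (-0.408)(18.60/34).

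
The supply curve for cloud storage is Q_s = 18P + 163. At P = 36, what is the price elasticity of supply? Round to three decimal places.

0.799

At P = 36, Q_s = 811.
dQ_s/dP = 18.
ε_s = (dQ_s/dP)(P/Q_s) = (18)(36/811).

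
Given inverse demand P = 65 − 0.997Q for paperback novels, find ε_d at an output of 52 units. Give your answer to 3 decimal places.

At Q = 52, P = 65 − 0.997(52) = 13.16.
dP/dQ = −0.997, so dQ/dP = 1/(−0.997) = -1.003.
ε = (dQ/dP)(P/Q) = (-1.003)(13.16/52).

-0.254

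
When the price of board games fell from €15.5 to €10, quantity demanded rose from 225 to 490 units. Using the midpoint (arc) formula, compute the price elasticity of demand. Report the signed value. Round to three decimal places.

ΔQ = 490 − 225 = 265; ΔP = 10 − 15.5 = -5.5.
Midpoints: P̄ = 12.75, Q̄ = 357.5.
ε = (ΔQ/ΔP)(P̄/Q̄) = (265/-5.5)(12.75/357.5).

-1.718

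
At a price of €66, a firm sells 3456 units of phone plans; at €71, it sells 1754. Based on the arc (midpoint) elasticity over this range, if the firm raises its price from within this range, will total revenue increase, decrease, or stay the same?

Arc ε = (-1702/5)(68.50/2605.0) ≈ -8.951.
|ε| = 8.95 > 1, so demand is elastic. A price rise therefore reduces total revenue.

decrease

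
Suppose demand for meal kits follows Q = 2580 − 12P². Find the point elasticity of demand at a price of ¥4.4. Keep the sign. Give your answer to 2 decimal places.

-0.20

At P = 4.4, Q = 2347.680.
dQ/dP = −24P = -105.600.
ε = (dQ/dP)(P/Q) = (-105.600)(4.4/2347.680).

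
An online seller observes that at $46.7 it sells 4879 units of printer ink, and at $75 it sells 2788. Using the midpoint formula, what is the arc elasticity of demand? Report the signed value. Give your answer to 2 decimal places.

-1.17

ΔQ = 2788 − 4879 = -2091; ΔP = 75 − 46.7 = 28.3.
Midpoints: P̄ = 60.85, Q̄ = 3833.5.
ε = (ΔQ/ΔP)(P̄/Q̄) = (-2091/28.3)(60.85/3833.5).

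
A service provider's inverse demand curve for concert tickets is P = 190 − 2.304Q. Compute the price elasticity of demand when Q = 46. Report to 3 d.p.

-0.793

At Q = 46, P = 190 − 2.304(46) = 84.02.
dP/dQ = −2.304, so dQ/dP = 1/(−2.304) = -0.434.
ε = (dQ/dP)(P/Q) = (-0.434)(84.02/46).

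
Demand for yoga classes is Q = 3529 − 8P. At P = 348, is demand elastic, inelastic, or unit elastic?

Q = 745, dQ/dP = -8.
ε = (dQ/dP)(P/Q) ≈ -3.737.
|ε| = 3.74 > 1.

elastic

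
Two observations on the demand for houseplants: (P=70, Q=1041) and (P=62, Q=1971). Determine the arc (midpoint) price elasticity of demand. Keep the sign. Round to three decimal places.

-5.095

ΔQ = 1971 − 1041 = 930; ΔP = 62 − 70 = -8.
Midpoints: P̄ = 66.00, Q̄ = 1506.0.
ε = (ΔQ/ΔP)(P̄/Q̄) = (930/-8)(66.00/1506.0).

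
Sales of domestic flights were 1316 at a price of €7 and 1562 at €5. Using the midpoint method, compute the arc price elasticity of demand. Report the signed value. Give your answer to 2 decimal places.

-0.51

ΔQ = 1562 − 1316 = 246; ΔP = 5 − 7 = -2.
Midpoints: P̄ = 6.00, Q̄ = 1439.0.
ε = (ΔQ/ΔP)(P̄/Q̄) = (246/-2)(6.00/1439.0).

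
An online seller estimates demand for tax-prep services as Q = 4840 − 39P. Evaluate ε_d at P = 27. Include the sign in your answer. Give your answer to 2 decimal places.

At P = 27, Q = 3787.
dQ/dP = −39.
ε = (dQ/dP)(P/Q) = (-39)(27/3787).
|ε| < 1, so demand is inelastic at this price.

-0.28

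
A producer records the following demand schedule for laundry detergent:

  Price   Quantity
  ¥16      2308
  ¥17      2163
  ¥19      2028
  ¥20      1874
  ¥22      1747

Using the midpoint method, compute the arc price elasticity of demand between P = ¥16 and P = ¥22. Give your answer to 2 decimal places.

At P = 16, Q = 2308; at P = 22, Q = 1747.
ΔQ = -561, ΔP = 6. Midpoints: P̄ = 19.00, Q̄ = 2027.5.
ε = (ΔQ/ΔP)(P̄/Q̄) = (-561/6)(19.00/2027.5).

-0.88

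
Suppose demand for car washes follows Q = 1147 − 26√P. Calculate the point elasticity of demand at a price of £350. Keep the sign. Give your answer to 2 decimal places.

-0.37

At P = 350, Q = 660.585.
dQ/dP = −26/(2√P) = -0.695.
ε = (dQ/dP)(P/Q) = (-0.695)(350/660.585).
|ε| < 1, so demand is inelastic at this price.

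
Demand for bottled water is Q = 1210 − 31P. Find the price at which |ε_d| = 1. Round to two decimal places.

For linear demand Q = a − bP, ε = −bP/(a − bP). |ε| = 1 when bP = a − bP, i.e. P = a/(2b).
P = 1210/(2·31) = 1210/62 = 19.5161.

19.52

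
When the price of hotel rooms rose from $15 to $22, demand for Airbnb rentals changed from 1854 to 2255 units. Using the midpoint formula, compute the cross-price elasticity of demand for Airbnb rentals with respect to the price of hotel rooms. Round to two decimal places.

ΔQ_x = 2255 − 1854 = 401; ΔP_y = 22 − 15 = 7.
Midpoints: P̄_y = 18.50, Q̄_x = 2054.5.
ε_xy = (ΔQ_x/ΔP_y)(P̄_y/Q̄_x) = (401/7)(18.50/2054.5).
ε_xy > 0, so the goods are substitutes.

0.52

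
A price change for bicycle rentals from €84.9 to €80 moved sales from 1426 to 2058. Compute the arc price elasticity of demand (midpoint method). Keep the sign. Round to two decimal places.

ΔQ = 2058 − 1426 = 632; ΔP = 80 − 84.9 = -4.9.
Midpoints: P̄ = 82.45, Q̄ = 1742.0.
ε = (ΔQ/ΔP)(P̄/Q̄) = (632/-4.9)(82.45/1742.0).

-6.10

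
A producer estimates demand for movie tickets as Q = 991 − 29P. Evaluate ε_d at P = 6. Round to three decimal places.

-0.213

At P = 6, Q = 817.
dQ/dP = −29.
ε = (dQ/dP)(P/Q) = (-29)(6/817).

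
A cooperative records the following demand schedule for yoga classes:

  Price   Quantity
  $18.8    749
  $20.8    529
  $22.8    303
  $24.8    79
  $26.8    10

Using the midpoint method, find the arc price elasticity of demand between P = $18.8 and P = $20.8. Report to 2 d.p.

At P = 18.8, Q = 749; at P = 20.8, Q = 529.
ΔQ = -220, ΔP = 2.0. Midpoints: P̄ = 19.80, Q̄ = 639.0.
ε = (ΔQ/ΔP)(P̄/Q̄) = (-220/2.0)(19.80/639.0).

-3.41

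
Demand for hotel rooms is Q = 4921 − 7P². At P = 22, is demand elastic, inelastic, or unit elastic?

Q = 1533, dQ/dP = -308.
ε = (dQ/dP)(P/Q) ≈ -4.420.
|ε| = 4.42 > 1.

elastic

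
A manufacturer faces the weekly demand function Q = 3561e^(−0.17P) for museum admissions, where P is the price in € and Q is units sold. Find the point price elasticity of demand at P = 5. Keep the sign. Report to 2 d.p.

-0.85

At P = 5, Q = 1522.025.
dQ/dP = −0.17·3561e^(−0.17P) = −0.17Q = -258.744.
ε = (dQ/dP)(P/Q) = (-258.744)(5/1522.025).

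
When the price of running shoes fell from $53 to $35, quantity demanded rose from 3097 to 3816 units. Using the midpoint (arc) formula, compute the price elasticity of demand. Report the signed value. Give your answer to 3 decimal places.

-0.508

ΔQ = 3816 − 3097 = 719; ΔP = 35 − 53 = -18.
Midpoints: P̄ = 44.00, Q̄ = 3456.5.
ε = (ΔQ/ΔP)(P̄/Q̄) = (719/-18)(44.00/3456.5).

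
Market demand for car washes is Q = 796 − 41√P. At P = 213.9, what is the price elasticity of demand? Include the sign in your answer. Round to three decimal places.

At P = 213.9, Q = 196.362.
dQ/dP = −41/(2√P) = -1.402.
ε = (dQ/dP)(P/Q) = (-1.402)(213.9/196.362).
|ε| > 1, so demand is elastic at this price.

-1.527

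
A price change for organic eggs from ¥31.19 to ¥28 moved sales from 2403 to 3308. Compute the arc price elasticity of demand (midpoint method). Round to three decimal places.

ΔQ = 3308 − 2403 = 905; ΔP = 28 − 31.19 = -3.19.
Midpoints: P̄ = 29.59, Q̄ = 2855.5.
ε = (ΔQ/ΔP)(P̄/Q̄) = (905/-3.19)(29.59/2855.5).

-2.940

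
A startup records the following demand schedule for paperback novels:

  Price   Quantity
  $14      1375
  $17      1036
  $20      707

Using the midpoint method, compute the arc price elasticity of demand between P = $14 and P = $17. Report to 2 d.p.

At P = 14, Q = 1375; at P = 17, Q = 1036.
ΔQ = -339, ΔP = 3. Midpoints: P̄ = 15.50, Q̄ = 1205.5.
ε = (ΔQ/ΔP)(P̄/Q̄) = (-339/3)(15.50/1205.5).

-1.45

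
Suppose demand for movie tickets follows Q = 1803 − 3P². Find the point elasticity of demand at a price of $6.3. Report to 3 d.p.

-0.141

At P = 6.3, Q = 1683.930.
dQ/dP = −6P = -37.800.
ε = (dQ/dP)(P/Q) = (-37.800)(6.3/1683.930).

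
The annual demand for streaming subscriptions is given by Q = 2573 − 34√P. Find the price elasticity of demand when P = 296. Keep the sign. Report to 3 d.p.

-0.147

At P = 296, Q = 1988.042.
dQ/dP = −34/(2√P) = -0.988.
ε = (dQ/dP)(P/Q) = (-0.988)(296/1988.042).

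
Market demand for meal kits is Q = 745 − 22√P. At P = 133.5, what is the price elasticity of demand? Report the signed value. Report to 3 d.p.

-0.259

At P = 133.5, Q = 490.807.
dQ/dP = −22/(2√P) = -0.952.
ε = (dQ/dP)(P/Q) = (-0.952)(133.5/490.807).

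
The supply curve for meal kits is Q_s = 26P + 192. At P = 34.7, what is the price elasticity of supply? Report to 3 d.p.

At P = 34.7, Q_s = 1094.20.
dQ_s/dP = 26.
ε_s = (dQ_s/dP)(P/Q_s) = (26)(34.7/1094.20).

0.825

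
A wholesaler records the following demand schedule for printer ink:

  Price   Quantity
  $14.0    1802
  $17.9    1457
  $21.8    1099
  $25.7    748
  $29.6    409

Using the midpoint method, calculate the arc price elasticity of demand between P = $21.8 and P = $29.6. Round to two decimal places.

At P = 21.8, Q = 1099; at P = 29.6, Q = 409.
ΔQ = -690, ΔP = 7.8. Midpoints: P̄ = 25.70, Q̄ = 754.0.
ε = (ΔQ/ΔP)(P̄/Q̄) = (-690/7.8)(25.70/754.0).

-3.02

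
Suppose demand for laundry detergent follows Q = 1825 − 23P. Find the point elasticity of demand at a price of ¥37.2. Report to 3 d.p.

At P = 37.2, Q = 969.400.
dQ/dP = −23.
ε = (dQ/dP)(P/Q) = (-23)(37.2/969.400).

-0.883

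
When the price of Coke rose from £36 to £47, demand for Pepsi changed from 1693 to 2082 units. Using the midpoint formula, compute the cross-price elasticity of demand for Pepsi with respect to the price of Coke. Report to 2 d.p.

0.78

ΔQ_x = 2082 − 1693 = 389; ΔP_y = 47 − 36 = 11.
Midpoints: P̄_y = 41.50, Q̄_x = 1887.5.
ε_xy = (ΔQ_x/ΔP_y)(P̄_y/Q̄_x) = (389/11)(41.50/1887.5).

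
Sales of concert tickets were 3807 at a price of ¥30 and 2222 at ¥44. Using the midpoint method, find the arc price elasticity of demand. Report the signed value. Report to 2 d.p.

-1.39

ΔQ = 2222 − 3807 = -1585; ΔP = 44 − 30 = 14.
Midpoints: P̄ = 37.00, Q̄ = 3014.5.
ε = (ΔQ/ΔP)(P̄/Q̄) = (-1585/14)(37.00/3014.5).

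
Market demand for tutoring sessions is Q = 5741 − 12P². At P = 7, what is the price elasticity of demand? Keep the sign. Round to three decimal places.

At P = 7, Q = 5153.
dQ/dP = −24P = -168.
ε = (dQ/dP)(P/Q) = (-168)(7/5153).
|ε| < 1, so demand is inelastic at this price.

-0.228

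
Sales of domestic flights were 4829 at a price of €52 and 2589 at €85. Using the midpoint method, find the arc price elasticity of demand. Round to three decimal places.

-1.254

ΔQ = 2589 − 4829 = -2240; ΔP = 85 − 52 = 33.
Midpoints: P̄ = 68.50, Q̄ = 3709.0.
ε = (ΔQ/ΔP)(P̄/Q̄) = (-2240/33)(68.50/3709.0).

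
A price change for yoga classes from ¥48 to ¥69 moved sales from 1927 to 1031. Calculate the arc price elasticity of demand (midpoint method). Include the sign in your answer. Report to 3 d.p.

ΔQ = 1031 − 1927 = -896; ΔP = 69 − 48 = 21.
Midpoints: P̄ = 58.50, Q̄ = 1479.0.
ε = (ΔQ/ΔP)(P̄/Q̄) = (-896/21)(58.50/1479.0).

-1.688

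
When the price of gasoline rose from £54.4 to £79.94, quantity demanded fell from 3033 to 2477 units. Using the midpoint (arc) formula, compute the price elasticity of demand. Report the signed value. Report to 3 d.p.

-0.531

ΔQ = 2477 − 3033 = -556; ΔP = 79.94 − 54.4 = 25.54.
Midpoints: P̄ = 67.17, Q̄ = 2755.0.
ε = (ΔQ/ΔP)(P̄/Q̄) = (-556/25.54)(67.17/2755.0).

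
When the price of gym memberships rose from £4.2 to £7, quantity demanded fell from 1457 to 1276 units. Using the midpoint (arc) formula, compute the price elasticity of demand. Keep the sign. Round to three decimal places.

ΔQ = 1276 − 1457 = -181; ΔP = 7 − 4.2 = 2.8.
Midpoints: P̄ = 5.60, Q̄ = 1366.5.
ε = (ΔQ/ΔP)(P̄/Q̄) = (-181/2.8)(5.60/1366.5).

-0.265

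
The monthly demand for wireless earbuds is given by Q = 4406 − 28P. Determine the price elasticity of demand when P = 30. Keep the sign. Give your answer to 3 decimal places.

-0.236

At P = 30, Q = 3566.
dQ/dP = −28.
ε = (dQ/dP)(P/Q) = (-28)(30/3566).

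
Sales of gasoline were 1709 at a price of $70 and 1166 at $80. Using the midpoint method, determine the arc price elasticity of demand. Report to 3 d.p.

ΔQ = 1166 − 1709 = -543; ΔP = 80 − 70 = 10.
Midpoints: P̄ = 75.00, Q̄ = 1437.5.
ε = (ΔQ/ΔP)(P̄/Q̄) = (-543/10)(75.00/1437.5).

-2.833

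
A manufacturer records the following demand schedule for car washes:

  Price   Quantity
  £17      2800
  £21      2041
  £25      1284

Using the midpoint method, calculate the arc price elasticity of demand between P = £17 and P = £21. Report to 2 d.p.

At P = 17, Q = 2800; at P = 21, Q = 2041.
ΔQ = -759, ΔP = 4. Midpoints: P̄ = 19.00, Q̄ = 2420.5.
ε = (ΔQ/ΔP)(P̄/Q̄) = (-759/4)(19.00/2420.5).

-1.49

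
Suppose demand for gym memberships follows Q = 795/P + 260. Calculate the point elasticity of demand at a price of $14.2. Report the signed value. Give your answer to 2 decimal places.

-0.18

At P = 14.2, Q = 315.986.
dQ/dP = −795/P² = -3.943.
ε = (dQ/dP)(P/Q) = (-3.943)(14.2/315.986).
|ε| < 1, so demand is inelastic at this price.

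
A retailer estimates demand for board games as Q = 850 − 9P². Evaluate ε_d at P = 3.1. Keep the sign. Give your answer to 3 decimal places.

-0.227

At P = 3.1, Q = 763.510.
dQ/dP = −18P = -55.800.
ε = (dQ/dP)(P/Q) = (-55.800)(3.1/763.510).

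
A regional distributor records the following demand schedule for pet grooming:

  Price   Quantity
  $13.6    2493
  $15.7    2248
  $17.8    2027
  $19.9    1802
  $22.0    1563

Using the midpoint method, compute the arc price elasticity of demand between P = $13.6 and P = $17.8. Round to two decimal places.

At P = 13.6, Q = 2493; at P = 17.8, Q = 2027.
ΔQ = -466, ΔP = 4.2. Midpoints: P̄ = 15.70, Q̄ = 2260.0.
ε = (ΔQ/ΔP)(P̄/Q̄) = (-466/4.2)(15.70/2260.0).

-0.77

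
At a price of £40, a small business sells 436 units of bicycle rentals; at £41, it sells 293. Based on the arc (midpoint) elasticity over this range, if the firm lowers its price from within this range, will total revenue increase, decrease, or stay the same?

Arc ε = (-143/1)(40.50/364.5) ≈ -15.889.
|ε| = 15.89 > 1, so demand is elastic. A price cut therefore raises total revenue.

increase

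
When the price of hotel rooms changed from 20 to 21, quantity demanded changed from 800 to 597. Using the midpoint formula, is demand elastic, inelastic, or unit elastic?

Arc ε ≈ -5.958.
|ε| = 5.96 > 1.

elastic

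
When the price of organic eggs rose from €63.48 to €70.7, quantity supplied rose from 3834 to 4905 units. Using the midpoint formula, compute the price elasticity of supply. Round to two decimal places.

2.28

ΔQ = 4905 − 3834 = 1071; ΔP = 70.7 − 63.48 = 7.22.
Midpoints: P̄ = 67.09, Q̄ = 4369.5.
ε_s = (ΔQ/ΔP)(P̄/Q̄) = (1071/7.22)(67.09/4369.5).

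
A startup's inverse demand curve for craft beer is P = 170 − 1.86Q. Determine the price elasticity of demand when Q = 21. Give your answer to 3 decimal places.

At Q = 21, P = 170 − 1.86(21) = 130.94.
dP/dQ = −1.86, so dQ/dP = 1/(−1.86) = -0.538.
ε = (dQ/dP)(P/Q) = (-0.538)(130.94/21).

-3.352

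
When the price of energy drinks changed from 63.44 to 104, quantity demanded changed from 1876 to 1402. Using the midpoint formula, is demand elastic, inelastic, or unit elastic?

inelastic

Arc ε ≈ -0.597.
|ε| = 0.60 < 1.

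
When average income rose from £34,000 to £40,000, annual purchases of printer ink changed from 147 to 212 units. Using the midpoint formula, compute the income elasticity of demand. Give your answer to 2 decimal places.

2.23

ΔQ = 65, ΔI = 6000. Midpoints: Ī = 37,000, Q̄ = 179.5.
ε_I = (ΔQ/ΔI)(Ī/Q̄) = (65/6000)(37000/179.5).
ε_I > 0, so the good is normal.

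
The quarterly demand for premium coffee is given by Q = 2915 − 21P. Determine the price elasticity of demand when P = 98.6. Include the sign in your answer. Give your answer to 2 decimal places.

At P = 98.6, Q = 844.400.
dQ/dP = −21.
ε = (dQ/dP)(P/Q) = (-21)(98.6/844.400).
|ε| > 1, so demand is elastic at this price.

-2.45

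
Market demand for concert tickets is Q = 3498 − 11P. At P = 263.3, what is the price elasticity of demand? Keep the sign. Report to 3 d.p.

-4.814

At P = 263.3, Q = 601.700.
dQ/dP = −11.
ε = (dQ/dP)(P/Q) = (-11)(263.3/601.700).
|ε| > 1, so demand is elastic at this price.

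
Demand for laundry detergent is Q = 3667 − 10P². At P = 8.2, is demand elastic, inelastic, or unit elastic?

Q = 2994.600, dQ/dP = -164.
ε = (dQ/dP)(P/Q) ≈ -0.449.
|ε| = 0.45 < 1.

inelastic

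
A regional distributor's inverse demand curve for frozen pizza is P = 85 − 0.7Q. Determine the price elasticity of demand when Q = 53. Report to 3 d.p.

-1.291

At Q = 53, P = 85 − 0.7(53) = 47.90.
dP/dQ = −0.7, so dQ/dP = 1/(−0.7) = -1.429.
ε = (dQ/dP)(P/Q) = (-1.429)(47.90/53).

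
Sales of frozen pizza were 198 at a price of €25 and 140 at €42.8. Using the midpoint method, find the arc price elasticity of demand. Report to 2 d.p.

ΔQ = 140 − 198 = -58; ΔP = 42.8 − 25 = 17.8.
Midpoints: P̄ = 33.90, Q̄ = 169.0.
ε = (ΔQ/ΔP)(P̄/Q̄) = (-58/17.8)(33.90/169.0).

-0.65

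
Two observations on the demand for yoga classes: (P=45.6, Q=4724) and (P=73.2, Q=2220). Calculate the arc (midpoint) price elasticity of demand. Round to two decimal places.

ΔQ = 2220 − 4724 = -2504; ΔP = 73.2 − 45.6 = 27.6.
Midpoints: P̄ = 59.40, Q̄ = 3472.0.
ε = (ΔQ/ΔP)(P̄/Q̄) = (-2504/27.6)(59.40/3472.0).

-1.55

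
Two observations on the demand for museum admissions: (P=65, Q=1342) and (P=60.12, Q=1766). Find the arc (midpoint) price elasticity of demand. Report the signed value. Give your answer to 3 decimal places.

ΔQ = 1766 − 1342 = 424; ΔP = 60.12 − 65 = -4.88.
Midpoints: P̄ = 62.56, Q̄ = 1554.0.
ε = (ΔQ/ΔP)(P̄/Q̄) = (424/-4.88)(62.56/1554.0).

-3.498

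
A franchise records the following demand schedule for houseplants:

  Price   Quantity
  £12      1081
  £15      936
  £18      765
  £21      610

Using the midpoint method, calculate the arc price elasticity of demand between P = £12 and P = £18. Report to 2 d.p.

At P = 12, Q = 1081; at P = 18, Q = 765.
ΔQ = -316, ΔP = 6. Midpoints: P̄ = 15.00, Q̄ = 923.0.
ε = (ΔQ/ΔP)(P̄/Q̄) = (-316/6)(15.00/923.0).

-0.86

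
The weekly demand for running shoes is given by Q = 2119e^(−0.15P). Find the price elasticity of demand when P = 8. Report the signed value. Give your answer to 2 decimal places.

-1.20

At P = 8, Q = 638.231.
dQ/dP = −0.15·2119e^(−0.15P) = −0.15Q = -95.735.
ε = (dQ/dP)(P/Q) = (-95.735)(8/638.231).
|ε| > 1, so demand is elastic at this price.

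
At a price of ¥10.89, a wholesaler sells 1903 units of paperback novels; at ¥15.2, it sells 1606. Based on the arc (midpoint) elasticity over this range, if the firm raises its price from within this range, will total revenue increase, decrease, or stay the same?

increase

Arc ε = (-297/4.31)(13.04/1754.5) ≈ -0.512.
|ε| = 0.51 < 1, so demand is inelastic. A price rise therefore raises total revenue.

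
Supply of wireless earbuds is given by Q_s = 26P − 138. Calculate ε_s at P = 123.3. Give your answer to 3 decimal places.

1.045

At P = 123.3, Q_s = 3067.80.
dQ_s/dP = 26.
ε_s = (dQ_s/dP)(P/Q_s) = (26)(123.3/3067.80).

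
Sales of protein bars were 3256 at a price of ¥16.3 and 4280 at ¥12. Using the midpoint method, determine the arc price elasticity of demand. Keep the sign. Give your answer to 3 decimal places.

ΔQ = 4280 − 3256 = 1024; ΔP = 12 − 16.3 = -4.3.
Midpoints: P̄ = 14.15, Q̄ = 3768.0.
ε = (ΔQ/ΔP)(P̄/Q̄) = (1024/-4.3)(14.15/3768.0).

-0.894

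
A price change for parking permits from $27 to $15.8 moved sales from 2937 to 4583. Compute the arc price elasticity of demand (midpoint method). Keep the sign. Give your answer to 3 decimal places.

ΔQ = 4583 − 2937 = 1646; ΔP = 15.8 − 27 = -11.2.
Midpoints: P̄ = 21.40, Q̄ = 3760.0.
ε = (ΔQ/ΔP)(P̄/Q̄) = (1646/-11.2)(21.40/3760.0).

-0.836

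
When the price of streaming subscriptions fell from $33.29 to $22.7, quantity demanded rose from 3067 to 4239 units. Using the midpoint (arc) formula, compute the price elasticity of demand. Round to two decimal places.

ΔQ = 4239 − 3067 = 1172; ΔP = 22.7 − 33.29 = -10.59.
Midpoints: P̄ = 27.99, Q̄ = 3653.0.
ε = (ΔQ/ΔP)(P̄/Q̄) = (1172/-10.59)(27.99/3653.0).

-0.85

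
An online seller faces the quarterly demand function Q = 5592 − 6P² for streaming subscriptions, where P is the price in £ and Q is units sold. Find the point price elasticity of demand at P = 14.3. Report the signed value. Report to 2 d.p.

-0.56

At P = 14.3, Q = 4365.060.
dQ/dP = −12P = -171.600.
ε = (dQ/dP)(P/Q) = (-171.600)(14.3/4365.060).
|ε| < 1, so demand is inelastic at this price.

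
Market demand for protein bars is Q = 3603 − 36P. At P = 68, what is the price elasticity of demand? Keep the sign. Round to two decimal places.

-2.12

At P = 68, Q = 1155.
dQ/dP = −36.
ε = (dQ/dP)(P/Q) = (-36)(68/1155).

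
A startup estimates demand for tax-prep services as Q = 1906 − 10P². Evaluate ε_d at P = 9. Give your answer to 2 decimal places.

-1.48

At P = 9, Q = 1096.
dQ/dP = −20P = -180.
ε = (dQ/dP)(P/Q) = (-180)(9/1096).
|ε| > 1, so demand is elastic at this price.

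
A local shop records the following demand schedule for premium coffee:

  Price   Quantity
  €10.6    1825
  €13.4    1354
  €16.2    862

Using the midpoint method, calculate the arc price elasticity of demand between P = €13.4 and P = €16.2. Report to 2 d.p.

At P = 13.4, Q = 1354; at P = 16.2, Q = 862.
ΔQ = -492, ΔP = 2.8. Midpoints: P̄ = 14.80, Q̄ = 1108.0.
ε = (ΔQ/ΔP)(P̄/Q̄) = (-492/2.8)(14.80/1108.0).

-2.35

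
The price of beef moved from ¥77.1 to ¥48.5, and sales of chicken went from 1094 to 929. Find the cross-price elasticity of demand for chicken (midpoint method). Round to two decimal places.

ΔQ_x = 929 − 1094 = -165; ΔP_y = 48.5 − 77.1 = -28.6.
Midpoints: P̄_y = 62.80, Q̄_x = 1011.5.
ε_xy = (ΔQ_x/ΔP_y)(P̄_y/Q̄_x) = (-165/-28.6)(62.80/1011.5).
ε_xy > 0, so the goods are substitutes.

0.36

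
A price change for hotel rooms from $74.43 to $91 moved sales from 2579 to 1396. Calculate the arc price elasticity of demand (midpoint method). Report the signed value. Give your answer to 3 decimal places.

-2.971

ΔQ = 1396 − 2579 = -1183; ΔP = 91 − 74.43 = 16.57.
Midpoints: P̄ = 82.72, Q̄ = 1987.5.
ε = (ΔQ/ΔP)(P̄/Q̄) = (-1183/16.57)(82.72/1987.5).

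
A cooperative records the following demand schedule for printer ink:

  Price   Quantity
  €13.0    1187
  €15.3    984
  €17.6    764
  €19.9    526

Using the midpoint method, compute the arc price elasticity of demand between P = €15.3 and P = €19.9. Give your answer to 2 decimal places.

At P = 15.3, Q = 984; at P = 19.9, Q = 526.
ΔQ = -458, ΔP = 4.6. Midpoints: P̄ = 17.60, Q̄ = 755.0.
ε = (ΔQ/ΔP)(P̄/Q̄) = (-458/4.6)(17.60/755.0).

-2.32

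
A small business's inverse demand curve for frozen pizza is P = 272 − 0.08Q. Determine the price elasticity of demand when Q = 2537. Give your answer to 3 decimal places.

-0.340

At Q = 2537, P = 272 − 0.08(2537) = 69.04.
dP/dQ = −0.08, so dQ/dP = 1/(−0.08) = -12.500.
ε = (dQ/dP)(P/Q) = (-12.500)(69.04/2537).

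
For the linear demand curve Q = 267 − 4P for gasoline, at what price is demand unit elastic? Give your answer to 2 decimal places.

For linear demand Q = a − bP, ε = −bP/(a − bP). |ε| = 1 when bP = a − bP, i.e. P = a/(2b).
P = 267/(2·4) = 267/8 = 33.3750.

33.38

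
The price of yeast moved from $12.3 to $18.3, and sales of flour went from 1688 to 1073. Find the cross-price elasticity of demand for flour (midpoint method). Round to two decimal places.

ΔQ_x = 1073 − 1688 = -615; ΔP_y = 18.3 − 12.3 = 6.
Midpoints: P̄_y = 15.30, Q̄_x = 1380.5.
ε_xy = (ΔQ_x/ΔP_y)(P̄_y/Q̄_x) = (-615/6)(15.30/1380.5).
ε_xy < 0, so the goods are complements.

-1.14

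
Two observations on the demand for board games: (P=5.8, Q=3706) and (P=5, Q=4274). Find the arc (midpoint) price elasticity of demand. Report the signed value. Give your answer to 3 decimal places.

ΔQ = 4274 − 3706 = 568; ΔP = 5 − 5.8 = -0.8.
Midpoints: P̄ = 5.40, Q̄ = 3990.0.
ε = (ΔQ/ΔP)(P̄/Q̄) = (568/-0.8)(5.40/3990.0).

-0.961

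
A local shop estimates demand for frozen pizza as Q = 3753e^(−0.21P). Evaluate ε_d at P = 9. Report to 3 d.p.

-1.890

At P = 9, Q = 566.972.
dQ/dP = −0.21·3753e^(−0.21P) = −0.21Q = -119.064.
ε = (dQ/dP)(P/Q) = (-119.064)(9/566.972).
|ε| > 1, so demand is elastic at this price.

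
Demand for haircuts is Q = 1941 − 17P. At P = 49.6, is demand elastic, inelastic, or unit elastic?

inelastic

Q = 1097.800, dQ/dP = -17.
ε = (dQ/dP)(P/Q) ≈ -0.768.
|ε| = 0.77 < 1.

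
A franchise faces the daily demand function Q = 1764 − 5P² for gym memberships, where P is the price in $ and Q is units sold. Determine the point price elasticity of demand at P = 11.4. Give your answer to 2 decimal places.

-1.17

At P = 11.4, Q = 1114.200.
dQ/dP = −10P = -114.
ε = (dQ/dP)(P/Q) = (-114)(11.4/1114.200).
|ε| > 1, so demand is elastic at this price.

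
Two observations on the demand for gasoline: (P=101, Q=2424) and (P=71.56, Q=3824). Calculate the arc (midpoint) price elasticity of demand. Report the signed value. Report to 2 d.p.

-1.31

ΔQ = 3824 − 2424 = 1400; ΔP = 71.56 − 101 = -29.44.
Midpoints: P̄ = 86.28, Q̄ = 3124.0.
ε = (ΔQ/ΔP)(P̄/Q̄) = (1400/-29.44)(86.28/3124.0).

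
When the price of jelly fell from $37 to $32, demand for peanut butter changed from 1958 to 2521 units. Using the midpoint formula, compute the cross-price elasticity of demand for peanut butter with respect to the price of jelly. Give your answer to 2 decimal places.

ΔQ_x = 2521 − 1958 = 563; ΔP_y = 32 − 37 = -5.
Midpoints: P̄_y = 34.50, Q̄_x = 2239.5.
ε_xy = (ΔQ_x/ΔP_y)(P̄_y/Q̄_x) = (563/-5)(34.50/2239.5).
ε_xy < 0, so the goods are complements.

-1.73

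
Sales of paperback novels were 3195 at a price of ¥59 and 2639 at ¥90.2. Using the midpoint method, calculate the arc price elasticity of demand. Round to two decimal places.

ΔQ = 2639 − 3195 = -556; ΔP = 90.2 − 59 = 31.2.
Midpoints: P̄ = 74.60, Q̄ = 2917.0.
ε = (ΔQ/ΔP)(P̄/Q̄) = (-556/31.2)(74.60/2917.0).

-0.46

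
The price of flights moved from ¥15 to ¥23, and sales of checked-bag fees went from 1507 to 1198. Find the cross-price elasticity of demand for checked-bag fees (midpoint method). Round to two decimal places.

-0.54

ΔQ_x = 1198 − 1507 = -309; ΔP_y = 23 − 15 = 8.
Midpoints: P̄_y = 19.00, Q̄_x = 1352.5.
ε_xy = (ΔQ_x/ΔP_y)(P̄_y/Q̄_x) = (-309/8)(19.00/1352.5).
ε_xy < 0, so the goods are complements.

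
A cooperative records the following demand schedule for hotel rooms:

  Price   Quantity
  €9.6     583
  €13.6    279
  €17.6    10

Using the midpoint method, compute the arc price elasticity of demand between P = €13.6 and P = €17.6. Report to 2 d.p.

At P = 13.6, Q = 279; at P = 17.6, Q = 10.
ΔQ = -269, ΔP = 4.0. Midpoints: P̄ = 15.60, Q̄ = 144.5.
ε = (ΔQ/ΔP)(P̄/Q̄) = (-269/4.0)(15.60/144.5).

-7.26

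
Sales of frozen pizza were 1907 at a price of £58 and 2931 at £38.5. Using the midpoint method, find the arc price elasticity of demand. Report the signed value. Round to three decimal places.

ΔQ = 2931 − 1907 = 1024; ΔP = 38.5 − 58 = -19.5.
Midpoints: P̄ = 48.25, Q̄ = 2419.0.
ε = (ΔQ/ΔP)(P̄/Q̄) = (1024/-19.5)(48.25/2419.0).

-1.047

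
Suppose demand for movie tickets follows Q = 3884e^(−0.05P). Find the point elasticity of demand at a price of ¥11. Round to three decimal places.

-0.550

At P = 11, Q = 2240.873.
dQ/dP = −0.05·3884e^(−0.05P) = −0.05Q = -112.044.
ε = (dQ/dP)(P/Q) = (-112.044)(11/2240.873).
|ε| < 1, so demand is inelastic at this price.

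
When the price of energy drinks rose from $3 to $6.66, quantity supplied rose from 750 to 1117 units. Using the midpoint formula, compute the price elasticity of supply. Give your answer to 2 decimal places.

0.52

ΔQ = 1117 − 750 = 367; ΔP = 6.66 − 3 = 3.66.
Midpoints: P̄ = 4.83, Q̄ = 933.5.
ε_s = (ΔQ/ΔP)(P̄/Q̄) = (367/3.66)(4.83/933.5).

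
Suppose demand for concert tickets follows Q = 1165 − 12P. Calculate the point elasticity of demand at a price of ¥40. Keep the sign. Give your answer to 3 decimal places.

-0.701

At P = 40, Q = 685.
dQ/dP = −12.
ε = (dQ/dP)(P/Q) = (-12)(40/685).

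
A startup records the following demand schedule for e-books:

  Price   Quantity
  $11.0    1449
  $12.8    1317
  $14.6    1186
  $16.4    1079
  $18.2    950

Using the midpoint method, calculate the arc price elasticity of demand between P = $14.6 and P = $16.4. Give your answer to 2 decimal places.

At P = 14.6, Q = 1186; at P = 16.4, Q = 1079.
ΔQ = -107, ΔP = 1.8. Midpoints: P̄ = 15.50, Q̄ = 1132.5.
ε = (ΔQ/ΔP)(P̄/Q̄) = (-107/1.8)(15.50/1132.5).

-0.81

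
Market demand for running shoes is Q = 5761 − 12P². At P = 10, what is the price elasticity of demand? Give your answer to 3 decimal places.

-0.526

At P = 10, Q = 4561.
dQ/dP = −24P = -240.
ε = (dQ/dP)(P/Q) = (-240)(10/4561).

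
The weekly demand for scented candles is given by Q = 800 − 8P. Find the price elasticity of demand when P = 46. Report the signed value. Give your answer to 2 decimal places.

At P = 46, Q = 432.
dQ/dP = −8.
ε = (dQ/dP)(P/Q) = (-8)(46/432).

-0.85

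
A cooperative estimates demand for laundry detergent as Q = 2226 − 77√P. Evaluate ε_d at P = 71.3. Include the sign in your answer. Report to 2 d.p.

-0.21

At P = 71.3, Q = 1575.817.
dQ/dP = −77/(2√P) = -4.559.
ε = (dQ/dP)(P/Q) = (-4.559)(71.3/1575.817).
|ε| < 1, so demand is inelastic at this price.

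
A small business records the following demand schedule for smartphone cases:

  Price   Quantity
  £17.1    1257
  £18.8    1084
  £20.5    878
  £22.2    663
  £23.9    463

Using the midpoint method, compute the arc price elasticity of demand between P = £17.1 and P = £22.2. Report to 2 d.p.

-2.38

At P = 17.1, Q = 1257; at P = 22.2, Q = 663.
ΔQ = -594, ΔP = 5.1. Midpoints: P̄ = 19.65, Q̄ = 960.0.
ε = (ΔQ/ΔP)(P̄/Q̄) = (-594/5.1)(19.65/960.0).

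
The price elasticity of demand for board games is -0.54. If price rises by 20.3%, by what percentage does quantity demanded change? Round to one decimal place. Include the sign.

%ΔQ ≈ ε × %ΔP = (-0.54)(20.3%) = -10.96%.

-11.0%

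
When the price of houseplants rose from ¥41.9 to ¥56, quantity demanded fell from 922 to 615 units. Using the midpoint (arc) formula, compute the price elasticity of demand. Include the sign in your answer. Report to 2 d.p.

-1.39

ΔQ = 615 − 922 = -307; ΔP = 56 − 41.9 = 14.1.
Midpoints: P̄ = 48.95, Q̄ = 768.5.
ε = (ΔQ/ΔP)(P̄/Q̄) = (-307/14.1)(48.95/768.5).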